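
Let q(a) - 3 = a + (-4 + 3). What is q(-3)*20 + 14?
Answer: -6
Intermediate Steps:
q(a) = 2 + a (q(a) = 3 + (a + (-4 + 3)) = 3 + (a - 1) = 3 + (-1 + a) = 2 + a)
q(-3)*20 + 14 = (2 - 3)*20 + 14 = -1*20 + 14 = -20 + 14 = -6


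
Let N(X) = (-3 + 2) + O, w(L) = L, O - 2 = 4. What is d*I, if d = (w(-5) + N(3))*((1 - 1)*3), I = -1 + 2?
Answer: 0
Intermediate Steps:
O = 6 (O = 2 + 4 = 6)
N(X) = 5 (N(X) = (-3 + 2) + 6 = -1 + 6 = 5)
I = 1
d = 0 (d = (-5 + 5)*((1 - 1)*3) = 0*(0*3) = 0*0 = 0)
d*I = 0*1 = 0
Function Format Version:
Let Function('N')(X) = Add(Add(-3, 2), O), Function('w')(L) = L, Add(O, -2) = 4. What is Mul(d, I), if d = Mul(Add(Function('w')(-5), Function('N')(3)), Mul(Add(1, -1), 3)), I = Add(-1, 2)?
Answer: 0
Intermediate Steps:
O = 6 (O = Add(2, 4) = 6)
Function('N')(X) = 5 (Function('N')(X) = Add(Add(-3, 2), 6) = Add(-1, 6) = 5)
I = 1
d = 0 (d = Mul(Add(-5, 5), Mul(Add(1, -1), 3)) = Mul(0, Mul(0, 3)) = Mul(0, 0) = 0)
Mul(d, I) = Mul(0, 1) = 0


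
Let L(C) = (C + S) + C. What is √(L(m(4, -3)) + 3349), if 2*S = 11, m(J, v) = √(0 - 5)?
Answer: √(13418 + 8*I*√5)/2 ≈ 57.918 + 0.038607*I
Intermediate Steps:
m(J, v) = I*√5 (m(J, v) = √(-5) = I*√5)
S = 11/2 (S = (½)*11 = 11/2 ≈ 5.5000)
L(C) = 11/2 + 2*C (L(C) = (C + 11/2) + C = (11/2 + C) + C = 11/2 + 2*C)
√(L(m(4, -3)) + 3349) = √((11/2 + 2*(I*√5)) + 3349) = √((11/2 + 2*I*√5) + 3349) = √(6709/2 + 2*I*√5)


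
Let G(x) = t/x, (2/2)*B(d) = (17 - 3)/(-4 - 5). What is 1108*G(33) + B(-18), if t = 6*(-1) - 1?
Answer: -23422/99 ≈ -236.59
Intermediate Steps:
t = -7 (t = -6 - 1 = -7)
B(d) = -14/9 (B(d) = (17 - 3)/(-4 - 5) = 14/(-9) = 14*(-⅑) = -14/9)
G(x) = -7/x
1108*G(33) + B(-18) = 1108*(-7/33) - 14/9 = -7756/33 - 14/9 = -23422/99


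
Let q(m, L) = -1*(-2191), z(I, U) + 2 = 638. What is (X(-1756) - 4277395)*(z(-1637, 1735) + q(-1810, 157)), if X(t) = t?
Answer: -12097159877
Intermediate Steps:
z(I, U) = 636 (z(I, U) = -2 + 638 = 636)
q(m, L) = 2191
(X(-1756) - 4277395)*(z(-1637, 1735) + q(-1810, 157)) = (-1756 - 4277395)*(636 + 2191) = -4279151*2827 = -12097159877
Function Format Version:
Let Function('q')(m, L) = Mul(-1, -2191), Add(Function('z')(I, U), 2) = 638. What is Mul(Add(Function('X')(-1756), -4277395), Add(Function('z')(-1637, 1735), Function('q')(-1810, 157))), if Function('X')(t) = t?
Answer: -12097159877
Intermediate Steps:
Function('z')(I, U) = 636 (Function('z')(I, U) = Add(-2, 638) = 636)
Function('q')(m, L) = 2191
Mul(Add(Function('X')(-1756), -4277395), Add(Function('z')(-1637, 1735), Function('q')(-1810, 157))) = Mul(Add(-1756, -4277395), Add(636, 2191)) = Mul(-4279151, 2827) = -12097159877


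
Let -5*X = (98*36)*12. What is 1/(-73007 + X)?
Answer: -5/407371 ≈ -1.2274e-5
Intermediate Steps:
X = -42336/5 (X = -98*36*12/5 = -3528*12/5 = -1/5*42336 = -42336/5 ≈ -8467.2)
1/(-73007 + X) = 1/(-73007 - 42336/5) = 1/(-407371/5) = -5/407371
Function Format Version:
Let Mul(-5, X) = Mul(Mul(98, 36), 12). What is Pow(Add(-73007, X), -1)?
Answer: Rational(-5, 407371) ≈ -1.2274e-5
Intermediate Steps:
X = Rational(-42336, 5) (X = Mul(Rational(-1, 5), Mul(Mul(98, 36), 12)) = Mul(Rational(-1, 5), Mul(3528, 12)) = Mul(Rational(-1, 5), 42336) = Rational(-42336, 5) ≈ -8467.2)
Pow(Add(-73007, X), -1) = Pow(Add(-73007, Rational(-42336, 5)), -1) = Pow(Rational(-407371, 5), -1) = Rational(-5, 407371)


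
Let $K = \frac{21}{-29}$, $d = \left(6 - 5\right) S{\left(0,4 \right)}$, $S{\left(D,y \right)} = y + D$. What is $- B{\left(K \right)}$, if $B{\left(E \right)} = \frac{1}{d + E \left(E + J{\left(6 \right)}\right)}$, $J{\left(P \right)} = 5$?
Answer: $- \frac{841}{760} \approx -1.1066$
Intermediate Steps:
$S{\left(D,y \right)} = D + y$
$d = 4$ ($d = \left(6 - 5\right) \left(0 + 4\right) = 1 \cdot 4 = 4$)
$K = - \frac{21}{29}$ ($K = 21 \left(- \frac{1}{29}\right) = - \frac{21}{29} \approx -0.72414$)
$B{\left(E \right)} = \frac{1}{4 + E \left(5 + E\right)}$ ($B{\left(E \right)} = \frac{1}{4 + E \left(E + 5\right)} = \frac{1}{4 + E \left(5 + E\right)}$)
$- B{\left(K \right)} = - \frac{1}{4 + \left(- \frac{21}{29}\right)^{2} + 5 \left(- \frac{21}{29}\right)} = - \frac{1}{4 + \frac{441}{841} - \frac{105}{29}} = - \frac{1}{\frac{760}{841}} = \left(-1\right) \frac{841}{760} = - \frac{841}{760}$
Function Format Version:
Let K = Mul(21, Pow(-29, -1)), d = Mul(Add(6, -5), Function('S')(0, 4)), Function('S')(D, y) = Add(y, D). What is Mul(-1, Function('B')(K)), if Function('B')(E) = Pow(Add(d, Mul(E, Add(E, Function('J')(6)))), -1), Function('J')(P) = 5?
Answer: Rational(-841, 760) ≈ -1.1066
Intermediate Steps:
Function('S')(D, y) = Add(D, y)
d = 4 (d = Mul(Add(6, -5), Add(0, 4)) = Mul(1, 4) = 4)
K = Rational(-21, 29) (K = Mul(21, Rational(-1, 29)) = Rational(-21, 29) ≈ -0.72414)
Function('B')(E) = Pow(Add(4, Mul(E, Add(5, E))), -1) (Function('B')(E) = Pow(Add(4, Mul(E, Add(E, 5))), -1) = Pow(Add(4, Mul(E, Add(5, E))), -1))
Mul(-1, Function('B')(K)) = Mul(-1, Pow(Add(4, Pow(Rational(-21, 29), 2), Mul(5, Rational(-21, 29))), -1)) = Mul(-1, Pow(Add(4, Rational(441, 841), Rational(-105, 29)), -1)) = Mul(-1, Pow(Rational(760, 841), -1)) = Mul(-1, Rational(841, 760)) = Rational(-841, 760)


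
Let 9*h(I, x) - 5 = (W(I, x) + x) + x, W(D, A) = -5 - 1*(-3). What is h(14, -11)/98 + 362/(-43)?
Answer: -320101/37926 ≈ -8.4401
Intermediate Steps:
W(D, A) = -2 (W(D, A) = -5 + 3 = -2)
h(I, x) = 1/3 + 2*x/9 (h(I, x) = 5/9 + ((-2 + x) + x)/9 = 5/9 + (-2 + 2*x)/9 = 5/9 + (-2/9 + 2*x/9) = 1/3 + 2*x/9)
h(14, -11)/98 + 362/(-43) = (1/3 + (2/9)*(-11))/98 + 362/(-43) = (1/3 - 22/9)*(1/98) + 362*(-1/43) = -19/9*1/98 - 362/43 = -19/882 - 362/43 = -320101/37926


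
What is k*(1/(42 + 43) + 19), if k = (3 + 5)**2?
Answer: 103424/85 ≈ 1216.8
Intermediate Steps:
k = 64 (k = 8**2 = 64)
k*(1/(42 + 43) + 19) = 64*(1/(42 + 43) + 19) = 64*(1/85 + 19) = 64*(1616/85) = 103424/85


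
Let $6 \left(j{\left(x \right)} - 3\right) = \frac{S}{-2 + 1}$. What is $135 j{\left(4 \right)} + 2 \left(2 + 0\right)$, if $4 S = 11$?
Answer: $\frac{2777}{8} \approx 347.13$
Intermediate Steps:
$S = \frac{11}{4}$ ($S = \frac{1}{4} \cdot 11 = \frac{11}{4} \approx 2.75$)
$j{\left(x \right)} = \frac{61}{24}$ ($j{\left(x \right)} = 3 + \frac{\frac{11}{4} \frac{1}{-2 + 1}}{6} = 3 + \frac{\frac{11}{4} \frac{1}{-1}}{6} = 3 + \frac{\frac{11}{4} \left(-1\right)}{6} = 3 + \frac{1}{6} \left(- \frac{11}{4}\right) = 3 - \frac{11}{24} = \frac{61}{24}$)
$135 j{\left(4 \right)} + 2 \left(2 + 0\right) = 135 \cdot \frac{61}{24} + 2 \left(2 + 0\right) = \frac{2745}{8} + 2 \cdot 2 = \frac{2745}{8} + 4 = \frac{2777}{8}$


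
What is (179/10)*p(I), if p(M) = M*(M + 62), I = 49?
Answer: 973581/10 ≈ 97358.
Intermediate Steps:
p(M) = M*(62 + M)
(179/10)*p(I) = (179/10)*(49*(62 + 49)) = (179*(⅒))*(49*111) = (179/10)*5439 = 973581/10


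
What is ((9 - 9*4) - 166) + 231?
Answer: 38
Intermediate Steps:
((9 - 9*4) - 166) + 231 = ((9 - 36) - 166) + 231 = (-27 - 166) + 231 = -193 + 231 = 38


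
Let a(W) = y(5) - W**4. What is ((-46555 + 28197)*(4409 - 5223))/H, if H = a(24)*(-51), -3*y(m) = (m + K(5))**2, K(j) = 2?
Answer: 14943412/16921409 ≈ 0.88311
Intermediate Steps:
y(m) = -(2 + m)**2/3 (y(m) = -(m + 2)**2/3 = -(2 + m)**2/3)
a(W) = -49/3 - W**4 (a(W) = -(2 + 5)**2/3 - W**4 = -1/3*7**2 - W**4 = -1/3*49 - W**4 = -49/3 - W**4)
H = 16921409 (H = (-49/3 - 1*24**4)*(-51) = (-49/3 - 1*331776)*(-51) = (-49/3 - 331776)*(-51) = -995377/3*(-51) = 16921409)
((-46555 + 28197)*(4409 - 5223))/H = ((-46555 + 28197)*(4409 - 5223))/16921409 = -18358*(-814)*(1/16921409) = 14943412*(1/16921409) = 14943412/16921409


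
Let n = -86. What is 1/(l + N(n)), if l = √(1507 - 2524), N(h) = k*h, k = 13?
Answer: -1118/1250941 - 3*I*√113/1250941 ≈ -0.00089373 - 2.5493e-5*I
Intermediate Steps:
N(h) = 13*h
l = 3*I*√113 (l = √(-1017) = 3*I*√113 ≈ 31.89*I)
1/(l + N(n)) = 1/(3*I*√113 + 13*(-86)) = 1/(3*I*√113 - 1118) = 1/(-1118 + 3*I*√113)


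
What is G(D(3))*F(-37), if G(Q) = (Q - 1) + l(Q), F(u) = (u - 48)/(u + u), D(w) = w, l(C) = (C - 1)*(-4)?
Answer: -255/37 ≈ -6.8919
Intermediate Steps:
l(C) = 4 - 4*C (l(C) = (-1 + C)*(-4) = 4 - 4*C)
F(u) = (-48 + u)/(2*u) (F(u) = (-48 + u)/((2*u)) = (-48 + u)*(1/(2*u)) = (-48 + u)/(2*u))
G(Q) = 3 - 3*Q (G(Q) = (Q - 1) + (4 - 4*Q) = (-1 + Q) + (4 - 4*Q) = 3 - 3*Q)
G(D(3))*F(-37) = (3 - 3*3)*((1/2)*(-48 - 37)/(-37)) = (3 - 9)*((1/2)*(-1/37)*(-85)) = -6*85/74 = -255/37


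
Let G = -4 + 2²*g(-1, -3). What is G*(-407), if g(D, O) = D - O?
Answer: -1628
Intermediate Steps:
G = 4 (G = -4 + 2²*(-1 - 1*(-3)) = -4 + 4*(-1 + 3) = -4 + 4*2 = -4 + 8 = 4)
G*(-407) = 4*(-407) = -1628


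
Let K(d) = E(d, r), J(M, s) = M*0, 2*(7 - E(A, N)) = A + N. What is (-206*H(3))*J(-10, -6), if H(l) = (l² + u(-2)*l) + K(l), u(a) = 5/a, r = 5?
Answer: 0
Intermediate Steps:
E(A, N) = 7 - A/2 - N/2 (E(A, N) = 7 - (A + N)/2 = 7 + (-A/2 - N/2) = 7 - A/2 - N/2)
J(M, s) = 0
K(d) = 9/2 - d/2 (K(d) = 7 - d/2 - ½*5 = 7 - d/2 - 5/2 = 9/2 - d/2)
H(l) = 9/2 + l² - 3*l (H(l) = (l² + (5/(-2))*l) + (9/2 - l/2) = (l² + (5*(-½))*l) + (9/2 - l/2) = (l² - 5*l/2) + (9/2 - l/2) = 9/2 + l² - 3*l)
(-206*H(3))*J(-10, -6) = -206*(9/2 + 3² - 3*3)*0 = -206*(9/2 + 9 - 9)*0 = -206*9/2*0 = -927*0 = 0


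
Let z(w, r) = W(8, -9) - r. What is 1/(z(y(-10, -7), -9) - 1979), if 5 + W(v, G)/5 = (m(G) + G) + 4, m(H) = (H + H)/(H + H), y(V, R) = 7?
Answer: -1/2015 ≈ -0.00049628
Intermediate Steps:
m(H) = 1 (m(H) = (2*H)/((2*H)) = (2*H)*(1/(2*H)) = 1)
W(v, G) = 5*G (W(v, G) = -25 + 5*((1 + G) + 4) = -25 + 5*(5 + G) = -25 + (25 + 5*G) = 5*G)
z(w, r) = -45 - r (z(w, r) = 5*(-9) - r = -45 - r)
1/(z(y(-10, -7), -9) - 1979) = 1/((-45 - 1*(-9)) - 1979) = 1/((-45 + 9) - 1979) = 1/(-36 - 1979) = 1/(-2015) = -1/2015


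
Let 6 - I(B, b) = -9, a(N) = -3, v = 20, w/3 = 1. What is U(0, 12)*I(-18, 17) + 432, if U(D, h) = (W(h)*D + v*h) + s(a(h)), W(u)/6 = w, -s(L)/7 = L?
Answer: 4347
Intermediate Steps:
w = 3 (w = 3*1 = 3)
I(B, b) = 15 (I(B, b) = 6 - 1*(-9) = 6 + 9 = 15)
s(L) = -7*L
W(u) = 18 (W(u) = 6*3 = 18)
U(D, h) = 21 + 18*D + 20*h (U(D, h) = (18*D + 20*h) - 7*(-3) = (18*D + 20*h) + 21 = 21 + 18*D + 20*h)
U(0, 12)*I(-18, 17) + 432 = (21 + 18*0 + 20*12)*15 + 432 = (21 + 0 + 240)*15 + 432 = 261*15 + 432 = 3915 + 432 = 4347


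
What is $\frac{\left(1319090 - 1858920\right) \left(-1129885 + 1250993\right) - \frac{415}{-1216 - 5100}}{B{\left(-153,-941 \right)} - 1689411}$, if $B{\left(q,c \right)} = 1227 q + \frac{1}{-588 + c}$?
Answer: $\frac{631363476394834425}{18127868151604} \approx 34828.0$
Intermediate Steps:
$B{\left(q,c \right)} = \frac{1}{-588 + c} + 1227 q$
$\frac{\left(1319090 - 1858920\right) \left(-1129885 + 1250993\right) - \frac{415}{-1216 - 5100}}{B{\left(-153,-941 \right)} - 1689411} = \frac{\left(1319090 - 1858920\right) \left(-1129885 + 1250993\right) - \frac{415}{-1216 - 5100}}{\frac{1 - -110385828 + 1227 \left(-941\right) \left(-153\right)}{-588 - 941} - 1689411} = \frac{\left(-539830\right) 121108 - \frac{415}{-6316}}{\frac{1 + 110385828 + 176654871}{-1529} - 1689411} = \frac{-65377731640 - - \frac{415}{6316}}{\left(- \frac{1}{1529}\right) 287040700 - 1689411} = \frac{-65377731640 + \frac{415}{6316}}{- \frac{287040700}{1529} - 1689411} = - \frac{412925753037825}{6316 \left(- \frac{2870150119}{1529}\right)} = \left(- \frac{412925753037825}{6316}\right) \left(- \frac{1529}{2870150119}\right) = \frac{631363476394834425}{18127868151604}$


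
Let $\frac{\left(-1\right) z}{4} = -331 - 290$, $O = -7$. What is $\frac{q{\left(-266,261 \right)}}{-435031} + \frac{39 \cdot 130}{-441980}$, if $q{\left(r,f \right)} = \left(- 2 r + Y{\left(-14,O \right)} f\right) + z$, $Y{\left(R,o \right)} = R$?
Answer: $- \frac{192362393}{19227500138} \approx -0.010005$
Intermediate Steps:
$z = 2484$ ($z = - 4 \left(-331 - 290\right) = \left(-4\right) \left(-621\right) = 2484$)
$q{\left(r,f \right)} = 2484 - 14 f - 2 r$ ($q{\left(r,f \right)} = \left(- 2 r - 14 f\right) + 2484 = \left(- 14 f - 2 r\right) + 2484 = 2484 - 14 f - 2 r$)
$\frac{q{\left(-266,261 \right)}}{-435031} + \frac{39 \cdot 130}{-441980} = \frac{2484 - 3654 - -532}{-435031} + \frac{39 \cdot 130}{-441980} = \left(2484 - 3654 + 532\right) \left(- \frac{1}{435031}\right) + 5070 \left(- \frac{1}{441980}\right) = \left(-638\right) \left(- \frac{1}{435031}\right) - \frac{507}{44198} = \frac{638}{435031} - \frac{507}{44198} = - \frac{192362393}{19227500138}$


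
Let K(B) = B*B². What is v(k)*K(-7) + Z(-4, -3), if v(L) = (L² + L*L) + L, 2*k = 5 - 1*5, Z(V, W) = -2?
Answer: -2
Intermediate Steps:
k = 0 (k = (5 - 1*5)/2 = (5 - 5)/2 = (½)*0 = 0)
v(L) = L + 2*L² (v(L) = (L² + L²) + L = 2*L² + L = L + 2*L²)
K(B) = B³
v(k)*K(-7) + Z(-4, -3) = (0*(1 + 2*0))*(-7)³ - 2 = (0*(1 + 0))*(-343) - 2 = (0*1)*(-343) - 2 = 0*(-343) - 2 = 0 - 2 = -2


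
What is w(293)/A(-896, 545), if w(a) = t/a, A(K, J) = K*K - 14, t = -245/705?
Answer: -7/4738022718 ≈ -1.4774e-9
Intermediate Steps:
t = -49/141 (t = -245*1/705 = -49/141 ≈ -0.34752)
A(K, J) = -14 + K² (A(K, J) = K² - 14 = -14 + K²)
w(a) = -49/(141*a)
w(293)/A(-896, 545) = (-49/141/293)/(-14 + (-896)²) = (-49/141*1/293)/(-14 + 802816) = -49/41313/802802 = -49/41313*1/802802 = -7/4738022718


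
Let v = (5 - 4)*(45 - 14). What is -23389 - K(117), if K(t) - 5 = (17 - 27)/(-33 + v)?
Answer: -23399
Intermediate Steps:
v = 31 (v = 1*31 = 31)
K(t) = 10 (K(t) = 5 + (17 - 27)/(-33 + 31) = 5 - 10/(-2) = 5 - 10*(-1/2) = 5 + 5 = 10)
-23389 - K(117) = -23389 - 1*10 = -23389 - 10 = -23399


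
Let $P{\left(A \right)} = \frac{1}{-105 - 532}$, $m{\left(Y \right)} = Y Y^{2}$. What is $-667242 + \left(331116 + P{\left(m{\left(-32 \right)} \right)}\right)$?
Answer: $- \frac{214112263}{637} \approx -3.3613 \cdot 10^{5}$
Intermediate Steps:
$m{\left(Y \right)} = Y^{3}$
$P{\left(A \right)} = - \frac{1}{637}$ ($P{\left(A \right)} = \frac{1}{-637} = - \frac{1}{637}$)
$-667242 + \left(331116 + P{\left(m{\left(-32 \right)} \right)}\right) = -667242 + \left(331116 - \frac{1}{637}\right) = -667242 + \frac{210920891}{637} = - \frac{214112263}{637}$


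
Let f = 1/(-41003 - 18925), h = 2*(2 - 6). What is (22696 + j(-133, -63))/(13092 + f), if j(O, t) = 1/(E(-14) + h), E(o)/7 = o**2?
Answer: 8432780778/4864379725 ≈ 1.7336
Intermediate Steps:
E(o) = 7*o**2
h = -8 (h = 2*(-4) = -8)
j(O, t) = 1/1364 (j(O, t) = 1/(7*(-14)**2 - 8) = 1/(7*196 - 8) = 1/(1372 - 8) = 1/1364)
f = -1/59928 (f = 1/(-59928) = -1/59928 ≈ -1.6687e-5)
(22696 + j(-133, -63))/(13092 + f) = (22696 + 1/1364)/(13092 - 1/59928) = 30957345/(1364*(784577375/59928)) = (30957345/1364)*(59928/784577375) = 8432780778/4864379725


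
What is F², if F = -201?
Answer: 40401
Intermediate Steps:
F² = (-201)² = 40401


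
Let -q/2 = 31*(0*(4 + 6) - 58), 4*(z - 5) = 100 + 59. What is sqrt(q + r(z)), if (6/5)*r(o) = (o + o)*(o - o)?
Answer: 2*sqrt(899) ≈ 59.967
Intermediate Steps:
z = 179/4 (z = 5 + (100 + 59)/4 = 5 + (1/4)*159 = 5 + 159/4 = 179/4 ≈ 44.750)
r(o) = 0 (r(o) = 5*((o + o)*(o - o))/6 = 5*((2*o)*0)/6 = (5/6)*0 = 0)
q = 3596 (q = -62*(0*(4 + 6) - 58) = -62*(0*10 - 58) = -62*(0 - 58) = -62*(-58) = -2*(-1798) = 3596)
sqrt(q + r(z)) = sqrt(3596 + 0) = sqrt(3596) = 2*sqrt(899)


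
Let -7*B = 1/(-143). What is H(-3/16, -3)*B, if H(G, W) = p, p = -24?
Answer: -24/1001 ≈ -0.023976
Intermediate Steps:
H(G, W) = -24
B = 1/1001 (B = -⅐/(-143) = -⅐*(-1/143) = 1/1001 ≈ 0.00099900)
H(-3/16, -3)*B = -24*1/1001 = -24/1001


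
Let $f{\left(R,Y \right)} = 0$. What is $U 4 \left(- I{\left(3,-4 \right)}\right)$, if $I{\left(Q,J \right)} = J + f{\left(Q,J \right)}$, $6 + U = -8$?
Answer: $-224$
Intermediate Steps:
$U = -14$ ($U = -6 - 8 = -14$)
$I{\left(Q,J \right)} = J$ ($I{\left(Q,J \right)} = J + 0 = J$)
$U 4 \left(- I{\left(3,-4 \right)}\right) = \left(-14\right) 4 \left(\left(-1\right) \left(-4\right)\right) = \left(-56\right) 4 = -224$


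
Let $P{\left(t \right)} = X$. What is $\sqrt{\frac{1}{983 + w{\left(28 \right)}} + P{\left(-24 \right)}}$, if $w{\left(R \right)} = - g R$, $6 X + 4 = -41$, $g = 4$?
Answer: $\frac{i \sqrt{22755746}}{1742} \approx 2.7384 i$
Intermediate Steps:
$X = - \frac{15}{2}$ ($X = - \frac{2}{3} + \frac{1}{6} \left(-41\right) = - \frac{2}{3} - \frac{41}{6} = - \frac{15}{2} \approx -7.5$)
$P{\left(t \right)} = - \frac{15}{2}$
$w{\left(R \right)} = - 4 R$ ($w{\left(R \right)} = \left(-1\right) 4 R = - 4 R$)
$\sqrt{\frac{1}{983 + w{\left(28 \right)}} + P{\left(-24 \right)}} = \sqrt{\frac{1}{983 - 112} - \frac{15}{2}} = \sqrt{\frac{1}{871} - \frac{15}{2}} = \sqrt{- \frac{13063}{1742}} = \frac{i \sqrt{22755746}}{1742}$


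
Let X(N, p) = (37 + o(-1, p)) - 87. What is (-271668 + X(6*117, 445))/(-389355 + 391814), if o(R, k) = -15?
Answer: -271733/2459 ≈ -110.51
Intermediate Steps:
X(N, p) = -65 (X(N, p) = (37 - 15) - 87 = 22 - 87 = -65)
(-271668 + X(6*117, 445))/(-389355 + 391814) = (-271668 - 65)/(-389355 + 391814) = -271733/2459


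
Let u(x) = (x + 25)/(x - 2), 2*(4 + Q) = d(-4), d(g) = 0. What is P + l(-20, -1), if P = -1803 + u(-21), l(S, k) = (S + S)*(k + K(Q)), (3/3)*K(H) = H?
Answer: -36873/23 ≈ -1603.2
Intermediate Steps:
Q = -4 (Q = -4 + (½)*0 = -4 + 0 = -4)
K(H) = H
u(x) = (25 + x)/(-2 + x)
l(S, k) = 2*S*(-4 + k) (l(S, k) = (S + S)*(k - 4) = (2*S)*(-4 + k) = 2*S*(-4 + k))
P = -41473/23 (P = -1803 + (25 - 21)/(-2 - 21) = -1803 + 4/(-23) = -1803 - 1/23*4 = -1803 - 4/23 = -41473/23 ≈ -1803.2)
P + l(-20, -1) = -41473/23 + 2*(-20)*(-4 - 1) = -41473/23 + 2*(-20)*(-5) = -41473/23 + 200 = -36873/23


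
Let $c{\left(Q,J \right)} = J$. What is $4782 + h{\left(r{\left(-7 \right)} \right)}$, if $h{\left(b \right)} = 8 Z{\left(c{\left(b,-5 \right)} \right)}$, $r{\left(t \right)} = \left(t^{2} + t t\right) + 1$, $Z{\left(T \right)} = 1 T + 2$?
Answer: $4758$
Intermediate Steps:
$Z{\left(T \right)} = 2 + T$ ($Z{\left(T \right)} = T + 2 = 2 + T$)
$r{\left(t \right)} = 1 + 2 t^{2}$ ($r{\left(t \right)} = \left(t^{2} + t^{2}\right) + 1 = 2 t^{2} + 1 = 1 + 2 t^{2}$)
$h{\left(b \right)} = -24$ ($h{\left(b \right)} = 8 \left(2 - 5\right) = 8 \left(-3\right) = -24$)
$4782 + h{\left(r{\left(-7 \right)} \right)} = 4782 - 24 = 4758$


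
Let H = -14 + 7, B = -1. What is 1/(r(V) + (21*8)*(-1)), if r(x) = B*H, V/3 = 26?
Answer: -1/161 ≈ -0.0062112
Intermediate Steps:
V = 78 (V = 3*26 = 78)
H = -7
r(x) = 7 (r(x) = -1*(-7) = 7)
1/(r(V) + (21*8)*(-1)) = 1/(7 + (21*8)*(-1)) = 1/(7 + 168*(-1)) = 1/(7 - 168) = 1/(-161) = -1/161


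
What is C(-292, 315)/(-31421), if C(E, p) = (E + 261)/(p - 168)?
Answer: 31/4618887 ≈ 6.7116e-6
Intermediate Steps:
C(E, p) = (261 + E)/(-168 + p)
C(-292, 315)/(-31421) = ((261 - 292)/(-168 + 315))/(-31421) = (-31/147)*(-1/31421) = ((1/147)*(-31))*(-1/31421) = -31/147*(-1/31421) = 31/4618887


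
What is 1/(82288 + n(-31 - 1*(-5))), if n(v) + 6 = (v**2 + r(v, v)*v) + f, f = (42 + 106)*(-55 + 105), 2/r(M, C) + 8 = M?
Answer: 17/1536112 ≈ 1.1067e-5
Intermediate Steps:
r(M, C) = 2/(-8 + M)
f = 7400 (f = 148*50 = 7400)
n(v) = 7394 + v**2 + 2*v/(-8 + v) (n(v) = -6 + ((v**2 + (2/(-8 + v))*v) + 7400) = -6 + ((v**2 + 2*v/(-8 + v)) + 7400) = -6 + (7400 + v**2 + 2*v/(-8 + v)) = 7394 + v**2 + 2*v/(-8 + v))
1/(82288 + n(-31 - 1*(-5))) = 1/(82288 + (2*(-31 - 1*(-5)) + (-8 + (-31 - 1*(-5)))*(7394 + (-31 - 1*(-5))**2))/(-8 + (-31 - 1*(-5)))) = 1/(82288 + (2*(-31 + 5) + (-8 + (-31 + 5))*(7394 + (-31 + 5)**2))/(-8 + (-31 + 5))) = 1/(82288 + (2*(-26) + (-8 - 26)*(7394 + (-26)**2))/(-8 - 26)) = 1/(82288 + (-52 - 34*(7394 + 676))/(-34)) = 1/(82288 - (-52 - 34*8070)/34) = 1/(82288 - (-52 - 274380)/34) = 1/(82288 - 1/34*(-274432)) = 1/(82288 + 137216/17) = 1/(1536112/17) = 17/1536112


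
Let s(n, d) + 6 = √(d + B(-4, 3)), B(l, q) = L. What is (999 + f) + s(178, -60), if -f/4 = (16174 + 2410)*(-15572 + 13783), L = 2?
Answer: 132988097 + I*√58 ≈ 1.3299e+8 + 7.6158*I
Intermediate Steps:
B(l, q) = 2
s(n, d) = -6 + √(2 + d) (s(n, d) = -6 + √(d + 2) = -6 + √(2 + d))
f = 132987104 (f = -4*(16174 + 2410)*(-15572 + 13783) = -74336*(-1789) = -4*(-33246776) = 132987104)
(999 + f) + s(178, -60) = (999 + 132987104) + (-6 + √(2 - 60)) = 132988103 + (-6 + √(-58)) = 132988103 + (-6 + I*√58) = 132988097 + I*√58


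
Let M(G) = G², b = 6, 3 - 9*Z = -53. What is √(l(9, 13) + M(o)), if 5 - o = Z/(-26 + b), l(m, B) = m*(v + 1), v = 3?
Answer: √130021/45 ≈ 8.0130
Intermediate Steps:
Z = 56/9 (Z = ⅓ - ⅑*(-53) = ⅓ + 53/9 = 56/9 ≈ 6.2222)
l(m, B) = 4*m (l(m, B) = m*(3 + 1) = m*4 = 4*m)
o = 239/45 (o = 5 - 56/(9*(-26 + 6)) = 5 - 56/(9*(-20)) = 5 - 56*(-1)/(9*20) = 5 - 1*(-14/45) = 5 + 14/45 = 239/45 ≈ 5.3111)
√(l(9, 13) + M(o)) = √(4*9 + (239/45)²) = √(36 + 57121/2025) = √(130021/2025) = √130021/45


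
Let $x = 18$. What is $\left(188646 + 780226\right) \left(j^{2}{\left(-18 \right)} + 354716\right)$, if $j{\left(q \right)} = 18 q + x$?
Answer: $434395698944$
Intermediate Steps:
$j{\left(q \right)} = 18 + 18 q$ ($j{\left(q \right)} = 18 q + 18 = 18 + 18 q$)
$\left(188646 + 780226\right) \left(j^{2}{\left(-18 \right)} + 354716\right) = \left(188646 + 780226\right) \left(\left(18 + 18 \left(-18\right)\right)^{2} + 354716\right) = 968872 \left(\left(18 - 324\right)^{2} + 354716\right) = 968872 \left(\left(-306\right)^{2} + 354716\right) = 968872 \left(93636 + 354716\right) = 968872 \cdot 448352 = 434395698944$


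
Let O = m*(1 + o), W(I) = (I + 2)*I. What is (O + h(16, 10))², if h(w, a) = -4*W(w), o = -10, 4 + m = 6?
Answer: 1368900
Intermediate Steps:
m = 2 (m = -4 + 6 = 2)
W(I) = I*(2 + I) (W(I) = (2 + I)*I = I*(2 + I))
h(w, a) = -4*w*(2 + w)
O = -18 (O = 2*(1 - 10) = 2*(-9) = -18)
(O + h(16, 10))² = (-18 - 4*16*(2 + 16))² = (-18 - 4*16*18)² = (-18 - 1152)² = (-1170)² = 1368900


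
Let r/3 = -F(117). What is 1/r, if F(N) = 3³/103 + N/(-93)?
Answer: 3193/9540 ≈ 0.33470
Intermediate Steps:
F(N) = 27/103 - N/93 (F(N) = 27*(1/103) + N*(-1/93) = 27/103 - N/93)
r = 9540/3193 (r = 3*(-(27/103 - 1/93*117)) = 3*(-(27/103 - 39/31)) = 3*(-1*(-3180/3193)) = 3*(3180/3193) = 9540/3193 ≈ 2.9878)
1/r = 1/(9540/3193) = 3193/9540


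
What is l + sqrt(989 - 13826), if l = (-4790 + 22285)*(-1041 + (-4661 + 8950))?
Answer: 56823760 + I*sqrt(12837) ≈ 5.6824e+7 + 113.3*I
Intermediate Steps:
l = 56823760 (l = 17495*(-1041 + 4289) = 17495*3248 = 56823760)
l + sqrt(989 - 13826) = 56823760 + sqrt(989 - 13826) = 56823760 + sqrt(-12837) = 56823760 + I*sqrt(12837)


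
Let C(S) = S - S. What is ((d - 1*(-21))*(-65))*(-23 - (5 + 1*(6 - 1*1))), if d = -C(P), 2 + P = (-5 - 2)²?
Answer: 45045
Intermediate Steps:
P = 47 (P = -2 + (-5 - 2)² = -2 + (-7)² = -2 + 49 = 47)
C(S) = 0
d = 0 (d = -1*0 = 0)
((d - 1*(-21))*(-65))*(-23 - (5 + 1*(6 - 1*1))) = ((0 - 1*(-21))*(-65))*(-23 - (5 + 1*(6 - 1*1))) = ((0 + 21)*(-65))*(-23 - (5 + 1*(6 - 1))) = (21*(-65))*(-23 - (5 + 1*5)) = -1365*(-23 - (5 + 5)) = -1365*(-23 - 1*10) = -1365*(-23 - 10) = -1365*(-33) = 45045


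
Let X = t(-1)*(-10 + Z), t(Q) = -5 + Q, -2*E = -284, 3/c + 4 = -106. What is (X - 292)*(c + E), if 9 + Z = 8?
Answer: -1764721/55 ≈ -32086.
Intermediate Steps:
c = -3/110 (c = 3/(-4 - 106) = 3/(-110) = 3*(-1/110) = -3/110 ≈ -0.027273)
E = 142 (E = -½*(-284) = 142)
Z = -1 (Z = -9 + 8 = -1)
X = 66 (X = (-5 - 1)*(-10 - 1) = -6*(-11) = 66)
(X - 292)*(c + E) = (66 - 292)*(-3/110 + 142) = -226*15617/110 = -1764721/55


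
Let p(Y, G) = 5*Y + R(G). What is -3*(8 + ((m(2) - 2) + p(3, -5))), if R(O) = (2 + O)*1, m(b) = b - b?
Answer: -54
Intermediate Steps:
m(b) = 0
R(O) = 2 + O
p(Y, G) = 2 + G + 5*Y (p(Y, G) = 5*Y + (2 + G) = 2 + G + 5*Y)
-3*(8 + ((m(2) - 2) + p(3, -5))) = -3*(8 + ((0 - 2) + (2 - 5 + 5*3))) = -3*(8 + (-2 + (2 - 5 + 15))) = -3*(8 + (-2 + 12)) = -3*(8 + 10) = -3*18 = -54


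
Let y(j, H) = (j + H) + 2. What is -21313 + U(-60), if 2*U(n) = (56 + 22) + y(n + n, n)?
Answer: -21363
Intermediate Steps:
y(j, H) = 2 + H + j (y(j, H) = (H + j) + 2 = 2 + H + j)
U(n) = 40 + 3*n/2 (U(n) = ((56 + 22) + (2 + n + (n + n)))/2 = (78 + (2 + n + 2*n))/2 = (78 + (2 + 3*n))/2 = (80 + 3*n)/2 = 40 + 3*n/2)
-21313 + U(-60) = -21313 + (40 + (3/2)*(-60)) = -21313 + (40 - 90) = -21313 - 50 = -21363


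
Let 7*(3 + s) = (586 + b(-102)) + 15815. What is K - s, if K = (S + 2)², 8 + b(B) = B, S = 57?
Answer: 8097/7 ≈ 1156.7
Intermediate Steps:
b(B) = -8 + B
K = 3481 (K = (57 + 2)² = 59² = 3481)
s = 16270/7 (s = -3 + ((586 + (-8 - 102)) + 15815)/7 = -3 + ((586 - 110) + 15815)/7 = -3 + (476 + 15815)/7 = -3 + (⅐)*16291 = -3 + 16291/7 = 16270/7 ≈ 2324.3)
K - s = 3481 - 1*16270/7 = 3481 - 16270/7 = 8097/7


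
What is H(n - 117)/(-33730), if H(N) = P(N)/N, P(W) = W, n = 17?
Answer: -1/33730 ≈ -2.9647e-5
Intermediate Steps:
H(N) = 1 (H(N) = N/N = 1)
H(n - 117)/(-33730) = 1/(-33730) = 1*(-1/33730) = -1/33730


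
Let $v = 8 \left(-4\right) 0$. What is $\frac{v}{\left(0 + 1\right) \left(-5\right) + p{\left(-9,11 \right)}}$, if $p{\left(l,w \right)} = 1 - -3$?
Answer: $0$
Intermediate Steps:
$p{\left(l,w \right)} = 4$ ($p{\left(l,w \right)} = 1 + 3 = 4$)
$v = 0$ ($v = \left(-32\right) 0 = 0$)
$\frac{v}{\left(0 + 1\right) \left(-5\right) + p{\left(-9,11 \right)}} = \frac{1}{\left(0 + 1\right) \left(-5\right) + 4} \cdot 0 = \frac{1}{1 \left(-5\right) + 4} \cdot 0 = \frac{1}{-5 + 4} \cdot 0 = \frac{1}{-1} \cdot 0 = \left(-1\right) 0 = 0$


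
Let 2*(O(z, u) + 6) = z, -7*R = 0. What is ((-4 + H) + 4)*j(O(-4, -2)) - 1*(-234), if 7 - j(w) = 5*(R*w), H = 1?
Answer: 241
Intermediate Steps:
R = 0 (R = -⅐*0 = 0)
O(z, u) = -6 + z/2
j(w) = 7 (j(w) = 7 - 5*0*w = 7 - 5*0 = 7 - 1*0 = 7 + 0 = 7)
((-4 + H) + 4)*j(O(-4, -2)) - 1*(-234) = ((-4 + 1) + 4)*7 - 1*(-234) = (-3 + 4)*7 + 234 = 1*7 + 234 = 7 + 234 = 241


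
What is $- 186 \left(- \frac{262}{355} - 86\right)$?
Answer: $\frac{5727312}{355} \approx 16133.0$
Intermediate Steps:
$- 186 \left(- \frac{262}{355} - 86\right) = \left(-186\right) \left(- \frac{30792}{355}\right) = \frac{5727312}{355}$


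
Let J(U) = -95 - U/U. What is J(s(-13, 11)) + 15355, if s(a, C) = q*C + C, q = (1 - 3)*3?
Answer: 15259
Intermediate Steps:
q = -6 (q = -2*3 = -6)
s(a, C) = -5*C (s(a, C) = -6*C + C = -5*C)
J(U) = -96 (J(U) = -95 - 1*1 = -95 - 1 = -96)
J(s(-13, 11)) + 15355 = -96 + 15355 = 15259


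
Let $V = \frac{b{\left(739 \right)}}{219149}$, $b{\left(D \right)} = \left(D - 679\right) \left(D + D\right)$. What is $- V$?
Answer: $- \frac{88680}{219149} \approx -0.40466$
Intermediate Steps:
$b{\left(D \right)} = 2 D \left(-679 + D\right)$ ($b{\left(D \right)} = \left(-679 + D\right) 2 D = 2 D \left(-679 + D\right)$)
$V = \frac{88680}{219149}$ ($V = \frac{2 \cdot 739 \left(-679 + 739\right)}{219149} = 2 \cdot 739 \cdot 60 \cdot \frac{1}{219149} = 88680 \cdot \frac{1}{219149} = \frac{88680}{219149} \approx 0.40466$)
$- V = \left(-1\right) \frac{88680}{219149} = - \frac{88680}{219149}$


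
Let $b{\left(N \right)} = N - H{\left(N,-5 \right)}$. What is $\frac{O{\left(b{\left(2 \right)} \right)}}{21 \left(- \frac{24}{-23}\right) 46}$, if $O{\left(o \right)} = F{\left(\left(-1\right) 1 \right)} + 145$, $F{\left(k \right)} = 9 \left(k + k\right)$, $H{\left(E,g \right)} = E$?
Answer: $\frac{127}{1008} \approx 0.12599$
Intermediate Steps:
$F{\left(k \right)} = 18 k$ ($F{\left(k \right)} = 9 \cdot 2 k = 18 k$)
$b{\left(N \right)} = 0$ ($b{\left(N \right)} = N - N = 0$)
$O{\left(o \right)} = 127$ ($O{\left(o \right)} = 18 \left(\left(-1\right) 1\right) + 145 = 18 \left(-1\right) + 145 = -18 + 145 = 127$)
$\frac{O{\left(b{\left(2 \right)} \right)}}{21 \left(- \frac{24}{-23}\right) 46} = \frac{127}{21 \left(- \frac{24}{-23}\right) 46} = \frac{127}{21 \left(\left(-24\right) \left(- \frac{1}{23}\right)\right) 46} = \frac{127}{21 \cdot \frac{24}{23} \cdot 46} = \frac{127}{\frac{504}{23} \cdot 46} = \frac{127}{1008}$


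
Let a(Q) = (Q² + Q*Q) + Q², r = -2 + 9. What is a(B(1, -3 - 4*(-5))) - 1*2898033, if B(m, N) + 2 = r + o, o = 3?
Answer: -2897841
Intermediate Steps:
r = 7
B(m, N) = 8 (B(m, N) = -2 + (7 + 3) = -2 + 10 = 8)
a(Q) = 3*Q² (a(Q) = (Q² + Q²) + Q² = 2*Q² + Q² = 3*Q²)
a(B(1, -3 - 4*(-5))) - 1*2898033 = 3*8² - 1*2898033 = 3*64 - 2898033 = 192 - 2898033 = -2897841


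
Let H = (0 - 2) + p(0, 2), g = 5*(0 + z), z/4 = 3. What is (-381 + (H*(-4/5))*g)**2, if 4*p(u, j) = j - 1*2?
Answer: 81225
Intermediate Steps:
z = 12 (z = 4*3 = 12)
g = 60 (g = 5*(0 + 12) = 5*12 = 60)
p(u, j) = -1/2 + j/4 (p(u, j) = (j - 1*2)/4 = (j - 2)/4 = (-2 + j)/4 = -1/2 + j/4)
H = -2 (H = (0 - 2) + (-1/2 + (1/4)*2) = -2 + (-1/2 + 1/2) = -2 + 0 = -2)
(-381 + (H*(-4/5))*g)**2 = (-381 - (-8)/5*60)**2 = (-381 - 2*(-4/5)*60)**2 = (-381 + (8/5)*60)**2 = (-381 + 96)**2 = (-285)**2 = 81225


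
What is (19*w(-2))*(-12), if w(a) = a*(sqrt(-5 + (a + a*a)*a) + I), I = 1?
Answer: 456 + 1368*I ≈ 456.0 + 1368.0*I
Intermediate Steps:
w(a) = a*(1 + sqrt(-5 + a*(a + a**2))) (w(a) = a*(sqrt(-5 + (a + a*a)*a) + 1) = a*(sqrt(-5 + (a + a**2)*a) + 1) = a*(sqrt(-5 + a*(a + a**2)) + 1) = a*(1 + sqrt(-5 + a*(a + a**2))))
(19*w(-2))*(-12) = (19*(-2*(1 + sqrt(-5 + (-2)**2 + (-2)**3))))*(-12) = (19*(-2*(1 + sqrt(-5 + 4 - 8))))*(-12) = (19*(-2*(1 + sqrt(-9))))*(-12) = (19*(-2*(1 + 3*I)))*(-12) = (19*(-2 - 6*I))*(-12) = (-38 - 114*I)*(-12) = 456 + 1368*I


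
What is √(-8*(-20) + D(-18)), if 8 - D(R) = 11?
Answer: √157 ≈ 12.530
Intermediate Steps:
D(R) = -3 (D(R) = 8 - 1*11 = 8 - 11 = -3)
√(-8*(-20) + D(-18)) = √(-8*(-20) - 3) = √(160 - 3) = √157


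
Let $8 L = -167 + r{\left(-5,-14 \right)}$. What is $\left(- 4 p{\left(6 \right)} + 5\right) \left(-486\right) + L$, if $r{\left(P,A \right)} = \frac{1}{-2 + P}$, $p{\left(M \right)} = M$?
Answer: $\frac{257967}{28} \approx 9213.1$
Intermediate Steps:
$L = - \frac{585}{28}$ ($L = \frac{-167 + \frac{1}{-2 - 5}}{8} = \frac{-167 + \frac{1}{-7}}{8} = \frac{-167 - \frac{1}{7}}{8} = \frac{1}{8} \left(- \frac{1170}{7}\right) = - \frac{585}{28} \approx -20.893$)
$\left(- 4 p{\left(6 \right)} + 5\right) \left(-486\right) + L = \left(\left(-4\right) 6 + 5\right) \left(-486\right) - \frac{585}{28} = \left(-24 + 5\right) \left(-486\right) - \frac{585}{28} = \left(-19\right) \left(-486\right) - \frac{585}{28} = 9234 - \frac{585}{28} = \frac{257967}{28}$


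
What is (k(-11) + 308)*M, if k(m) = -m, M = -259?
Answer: -82621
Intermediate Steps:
(k(-11) + 308)*M = (-1*(-11) + 308)*(-259) = (11 + 308)*(-259) = 319*(-259) = -82621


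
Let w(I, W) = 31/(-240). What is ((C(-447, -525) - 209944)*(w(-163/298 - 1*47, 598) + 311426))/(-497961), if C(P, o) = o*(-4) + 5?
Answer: 15534345976351/119510640 ≈ 1.2998e+5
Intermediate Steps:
C(P, o) = 5 - 4*o (C(P, o) = -4*o + 5 = 5 - 4*o)
w(I, W) = -31/240 (w(I, W) = 31*(-1/240) = -31/240)
((C(-447, -525) - 209944)*(w(-163/298 - 1*47, 598) + 311426))/(-497961) = (((5 - 4*(-525)) - 209944)*(-31/240 + 311426))/(-497961) = (((5 + 2100) - 209944)*(74742209/240))*(-1/497961) = ((2105 - 209944)*(74742209/240))*(-1/497961) = -207839*74742209/240*(-1/497961) = -15534345976351/240*(-1/497961) = 15534345976351/119510640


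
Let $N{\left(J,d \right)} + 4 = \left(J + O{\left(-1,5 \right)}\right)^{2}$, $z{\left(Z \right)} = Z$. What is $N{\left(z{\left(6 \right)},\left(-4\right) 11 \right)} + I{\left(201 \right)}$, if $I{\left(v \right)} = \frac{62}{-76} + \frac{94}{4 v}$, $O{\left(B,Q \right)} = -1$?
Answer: $\frac{77530}{3819} \approx 20.301$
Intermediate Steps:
$N{\left(J,d \right)} = -4 + \left(-1 + J\right)^{2}$ ($N{\left(J,d \right)} = -4 + \left(J - 1\right)^{2} = -4 + \left(-1 + J\right)^{2}$)
$I{\left(v \right)} = - \frac{31}{38} + \frac{47}{2 v}$ ($I{\left(v \right)} = 62 \left(- \frac{1}{76}\right) + 94 \frac{1}{4 v} = - \frac{31}{38} + \frac{47}{2 v}$)
$N{\left(z{\left(6 \right)},\left(-4\right) 11 \right)} + I{\left(201 \right)} = \left(-4 + \left(-1 + 6\right)^{2}\right) + \frac{893 - 6231}{38 \cdot 201} = \left(-4 + 5^{2}\right) + \frac{1}{38} \cdot \frac{1}{201} \left(893 - 6231\right) = \left(-4 + 25\right) + \frac{1}{38} \cdot \frac{1}{201} \left(-5338\right) = 21 - \frac{2669}{3819} = \frac{77530}{3819}$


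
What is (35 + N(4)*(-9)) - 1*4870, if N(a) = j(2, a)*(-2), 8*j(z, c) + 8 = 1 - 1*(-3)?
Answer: -4844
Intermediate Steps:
j(z, c) = -½ (j(z, c) = -1 + (1 - 1*(-3))/8 = -1 + (1 + 3)/8 = -1 + (⅛)*4 = -1 + ½ = -½)
N(a) = 1 (N(a) = -½*(-2) = 1)
(35 + N(4)*(-9)) - 1*4870 = (35 + 1*(-9)) - 1*4870 = (35 - 9) - 4870 = 26 - 4870 = -4844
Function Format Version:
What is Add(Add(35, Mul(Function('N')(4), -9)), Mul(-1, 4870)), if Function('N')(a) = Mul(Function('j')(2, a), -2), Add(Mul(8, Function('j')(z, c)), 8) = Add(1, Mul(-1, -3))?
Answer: -4844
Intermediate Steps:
Function('j')(z, c) = Rational(-1, 2) (Function('j')(z, c) = Add(-1, Mul(Rational(1, 8), Add(1, Mul(-1, -3)))) = Add(-1, Mul(Rational(1, 8), Add(1, 3))) = Add(-1, Mul(Rational(1, 8), 4)) = Add(-1, Rational(1, 2)) = Rational(-1, 2))
Function('N')(a) = 1 (Function('N')(a) = Mul(Rational(-1, 2), -2) = 1)
Add(Add(35, Mul(Function('N')(4), -9)), Mul(-1, 4870)) = Add(Add(35, Mul(1, -9)), Mul(-1, 4870)) = Add(Add(35, -9), -4870) = Add(26, -4870) = -4844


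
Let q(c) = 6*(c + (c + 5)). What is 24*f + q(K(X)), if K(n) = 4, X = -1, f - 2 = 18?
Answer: 558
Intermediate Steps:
f = 20 (f = 2 + 18 = 20)
q(c) = 30 + 12*c (q(c) = 6*(c + (5 + c)) = 6*(5 + 2*c) = 30 + 12*c)
24*f + q(K(X)) = 24*20 + (30 + 12*4) = 480 + (30 + 48) = 480 + 78 = 558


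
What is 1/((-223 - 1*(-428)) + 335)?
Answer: 1/540 ≈ 0.0018519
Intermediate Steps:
1/((-223 - 1*(-428)) + 335) = 1/((-223 + 428) + 335) = 1/(205 + 335) = 1/540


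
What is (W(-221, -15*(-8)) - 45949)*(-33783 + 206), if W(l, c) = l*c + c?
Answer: 2429262373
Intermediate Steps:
W(l, c) = c + c*l (W(l, c) = c*l + c = c + c*l)
(W(-221, -15*(-8)) - 45949)*(-33783 + 206) = ((-15*(-8))*(1 - 221) - 45949)*(-33783 + 206) = (120*(-220) - 45949)*(-33577) = (-26400 - 45949)*(-33577) = -72349*(-33577) = 2429262373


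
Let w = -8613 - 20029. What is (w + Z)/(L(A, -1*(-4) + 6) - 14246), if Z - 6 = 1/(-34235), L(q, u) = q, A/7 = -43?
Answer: 326784487/166005515 ≈ 1.9685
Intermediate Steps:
A = -301 (A = 7*(-43) = -301)
w = -28642
Z = 205409/34235 (Z = 6 + 1/(-34235) = 6 - 1/34235 = 205409/34235 ≈ 6.0000)
(w + Z)/(L(A, -1*(-4) + 6) - 14246) = (-28642 + 205409/34235)/(-301 - 14246) = -980353461/34235/(-14547) = -980353461/34235*(-1/14547) = 326784487/166005515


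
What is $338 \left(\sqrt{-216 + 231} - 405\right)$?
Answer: $-136890 + 338 \sqrt{15} \approx -1.3558 \cdot 10^{5}$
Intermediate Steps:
$338 \left(\sqrt{-216 + 231} - 405\right) = 338 \left(\sqrt{15} - 405\right) = 338 \left(-405 + \sqrt{15}\right) = -136890 + 338 \sqrt{15}$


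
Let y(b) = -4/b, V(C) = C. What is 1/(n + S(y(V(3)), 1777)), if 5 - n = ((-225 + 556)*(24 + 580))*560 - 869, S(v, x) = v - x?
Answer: -3/335875033 ≈ -8.9319e-9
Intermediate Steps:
n = -111956566 (n = 5 - (((-225 + 556)*(24 + 580))*560 - 869) = 5 - ((331*604)*560 - 869) = 5 - (199924*560 - 869) = 5 - (111957440 - 869) = 5 - 1*111956571 = 5 - 111956571 = -111956566)
1/(n + S(y(V(3)), 1777)) = 1/(-111956566 + (-4/3 - 1*1777)) = 1/(-111956566 + (-4*⅓ - 1777)) = 1/(-111956566 + (-4/3 - 1777)) = 1/(-111956566 - 5335/3) = 1/(-335875033/3) = -3/335875033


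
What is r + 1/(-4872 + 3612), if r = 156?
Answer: 196559/1260 ≈ 156.00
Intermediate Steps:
r + 1/(-4872 + 3612) = 156 + 1/(-4872 + 3612) = 156 + 1/(-1260) = 156 - 1/1260 = 196559/1260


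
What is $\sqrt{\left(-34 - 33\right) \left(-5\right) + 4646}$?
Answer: $\sqrt{4981} \approx 70.576$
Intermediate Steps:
$\sqrt{\left(-34 - 33\right) \left(-5\right) + 4646} = \sqrt{\left(-67\right) \left(-5\right) + 4646} = \sqrt{335 + 4646} = \sqrt{4981}$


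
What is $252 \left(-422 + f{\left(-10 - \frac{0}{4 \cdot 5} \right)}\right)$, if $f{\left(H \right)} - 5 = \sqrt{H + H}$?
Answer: $-105084 + 504 i \sqrt{5} \approx -1.0508 \cdot 10^{5} + 1127.0 i$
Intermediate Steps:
$f{\left(H \right)} = 5 + \sqrt{2} \sqrt{H}$ ($f{\left(H \right)} = 5 + \sqrt{H + H} = 5 + \sqrt{2 H} = 5 + \sqrt{2} \sqrt{H}$)
$252 \left(-422 + f{\left(-10 - \frac{0}{4 \cdot 5} \right)}\right) = 252 \left(-422 + \left(5 + \sqrt{2} \sqrt{-10 - \frac{0}{4 \cdot 5}}\right)\right) = 252 \left(-422 + \left(5 + \sqrt{2} \sqrt{-10 - \frac{0}{20}}\right)\right) = 252 \left(-422 + \left(5 + \sqrt{2} \sqrt{-10 - 0 \cdot \frac{1}{20}}\right)\right) = 252 \left(-422 + \left(5 + \sqrt{2} \sqrt{-10 - 0}\right)\right) = 252 \left(-422 + \left(5 + \sqrt{2} \sqrt{-10 + 0}\right)\right) = 252 \left(-422 + \left(5 + \sqrt{2} \sqrt{-10}\right)\right) = 252 \left(-422 + \left(5 + \sqrt{2} i \sqrt{10}\right)\right) = 252 \left(-422 + \left(5 + 2 i \sqrt{5}\right)\right) = 252 \left(-417 + 2 i \sqrt{5}\right) = -105084 + 504 i \sqrt{5}$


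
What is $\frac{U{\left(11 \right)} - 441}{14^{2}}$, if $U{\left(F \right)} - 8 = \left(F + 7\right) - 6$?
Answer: $- \frac{421}{196} \approx -2.148$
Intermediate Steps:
$U{\left(F \right)} = 9 + F$ ($U{\left(F \right)} = 8 + \left(\left(F + 7\right) - 6\right) = 8 + \left(\left(7 + F\right) - 6\right) = 8 + \left(1 + F\right) = 9 + F$)
$\frac{U{\left(11 \right)} - 441}{14^{2}} = \frac{\left(9 + 11\right) - 441}{14^{2}} = \frac{20 - 441}{196} = \left(-421\right) \frac{1}{196} = - \frac{421}{196}$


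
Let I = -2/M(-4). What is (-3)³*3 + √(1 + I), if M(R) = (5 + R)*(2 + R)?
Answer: -81 + √2 ≈ -79.586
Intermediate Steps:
M(R) = (2 + R)*(5 + R)
I = 1 (I = -2/(10 + (-4)² + 7*(-4)) = -2/(10 + 16 - 28) = -2/(-2) = -2*(-½) = 1)
(-3)³*3 + √(1 + I) = (-3)³*3 + √(1 + 1) = -27*3 + √2 = -81 + √2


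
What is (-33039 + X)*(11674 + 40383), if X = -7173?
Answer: -2093316084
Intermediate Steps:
(-33039 + X)*(11674 + 40383) = (-33039 - 7173)*(11674 + 40383) = -40212*52057 = -2093316084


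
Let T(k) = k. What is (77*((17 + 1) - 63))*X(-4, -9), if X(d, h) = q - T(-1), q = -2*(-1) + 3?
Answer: -20790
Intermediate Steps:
q = 5 (q = 2 + 3 = 5)
X(d, h) = 6 (X(d, h) = 5 - 1*(-1) = 5 + 1 = 6)
(77*((17 + 1) - 63))*X(-4, -9) = (77*((17 + 1) - 63))*6 = (77*(18 - 63))*6 = (77*(-45))*6 = -3465*6 = -20790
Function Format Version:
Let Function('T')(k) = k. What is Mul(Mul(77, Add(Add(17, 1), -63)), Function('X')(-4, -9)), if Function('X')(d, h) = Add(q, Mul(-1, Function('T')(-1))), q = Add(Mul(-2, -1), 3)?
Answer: -20790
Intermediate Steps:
q = 5 (q = Add(2, 3) = 5)
Function('X')(d, h) = 6 (Function('X')(d, h) = Add(5, Mul(-1, -1)) = Add(5, 1) = 6)
Mul(Mul(77, Add(Add(17, 1), -63)), Function('X')(-4, -9)) = Mul(Mul(77, Add(Add(17, 1), -63)), 6) = Mul(Mul(77, Add(18, -63)), 6) = Mul(Mul(77, -45), 6) = Mul(-3465, 6) = -20790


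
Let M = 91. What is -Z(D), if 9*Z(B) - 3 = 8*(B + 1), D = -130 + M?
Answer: 301/9 ≈ 33.444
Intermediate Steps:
D = -39 (D = -130 + 91 = -39)
Z(B) = 11/9 + 8*B/9 (Z(B) = ⅓ + (8*(B + 1))/9 = ⅓ + (8*(1 + B))/9 = ⅓ + (8 + 8*B)/9 = ⅓ + (8/9 + 8*B/9) = 11/9 + 8*B/9)
-Z(D) = -(11/9 + (8/9)*(-39)) = -(11/9 - 104/3) = -1*(-301/9) = 301/9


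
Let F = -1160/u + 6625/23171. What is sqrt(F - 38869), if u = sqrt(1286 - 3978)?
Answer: sqrt(-9451916051032328666 + 209571688371940*I*sqrt(673))/15594083 ≈ 0.056701 + 197.15*I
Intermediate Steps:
u = 2*I*sqrt(673) (u = sqrt(-2692) = 2*I*sqrt(673) ≈ 51.884*I)
F = 6625/23171 + 580*I*sqrt(673)/673 (F = -1160*(-I*sqrt(673)/1346) + 6625/23171 = -(-580)*I*sqrt(673)/673 + 6625*(1/23171) = 580*I*sqrt(673)/673 + 6625/23171 = 6625/23171 + 580*I*sqrt(673)/673 ≈ 0.28592 + 22.357*I)
sqrt(F - 38869) = sqrt((6625/23171 + 580*I*sqrt(673)/673) - 38869) = sqrt(-900626974/23171 + 580*I*sqrt(673)/673)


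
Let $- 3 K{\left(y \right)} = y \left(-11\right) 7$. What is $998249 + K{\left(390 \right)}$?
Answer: $1008259$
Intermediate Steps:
$K{\left(y \right)} = \frac{77 y}{3}$ ($K{\left(y \right)} = - \frac{y \left(-11\right) 7}{3} = - \frac{- 11 y 7}{3} = - \frac{\left(-77\right) y}{3} = \frac{77 y}{3}$)
$998249 + K{\left(390 \right)} = 998249 + \frac{77}{3} \cdot 390 = 998249 + 10010 = 1008259$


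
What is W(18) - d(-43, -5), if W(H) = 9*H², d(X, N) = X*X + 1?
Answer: 1066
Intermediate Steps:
d(X, N) = 1 + X² (d(X, N) = X² + 1 = 1 + X²)
W(18) - d(-43, -5) = 9*18² - (1 + (-43)²) = 9*324 - (1 + 1849) = 2916 - 1*1850 = 2916 - 1850 = 1066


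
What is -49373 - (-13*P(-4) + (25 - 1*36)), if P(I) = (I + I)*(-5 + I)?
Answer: -48426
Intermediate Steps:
P(I) = 2*I*(-5 + I) (P(I) = (2*I)*(-5 + I) = 2*I*(-5 + I))
-49373 - (-13*P(-4) + (25 - 1*36)) = -49373 - (-26*(-4)*(-5 - 4) + (25 - 1*36)) = -49373 - (-26*(-4)*(-9) + (25 - 36)) = -49373 - (-13*72 - 11) = -49373 - (-936 - 11) = -49373 - 1*(-947) = -49373 + 947 = -48426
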